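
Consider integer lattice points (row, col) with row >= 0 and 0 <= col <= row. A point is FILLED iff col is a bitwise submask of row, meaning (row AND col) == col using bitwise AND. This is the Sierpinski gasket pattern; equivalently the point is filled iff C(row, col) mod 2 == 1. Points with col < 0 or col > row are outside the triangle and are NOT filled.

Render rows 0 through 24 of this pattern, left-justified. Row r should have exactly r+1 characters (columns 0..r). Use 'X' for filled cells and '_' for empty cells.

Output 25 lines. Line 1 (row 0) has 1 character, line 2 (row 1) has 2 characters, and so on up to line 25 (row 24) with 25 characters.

Answer: X
XX
X_X
XXXX
X___X
XX__XX
X_X_X_X
XXXXXXXX
X_______X
XX______XX
X_X_____X_X
XXXX____XXXX
X___X___X___X
XX__XX__XX__XX
X_X_X_X_X_X_X_X
XXXXXXXXXXXXXXXX
X_______________X
XX______________XX
X_X_____________X_X
XXXX____________XXXX
X___X___________X___X
XX__XX__________XX__XX
X_X_X_X_________X_X_X_X
XXXXXXXX________XXXXXXXX
X_______X_______X_______X

Derivation:
r0=0: X
r1=1: XX
r2=10: X_X
r3=11: XXXX
r4=100: X___X
r5=101: XX__XX
r6=110: X_X_X_X
r7=111: XXXXXXXX
r8=1000: X_______X
r9=1001: XX______XX
r10=1010: X_X_____X_X
r11=1011: XXXX____XXXX
r12=1100: X___X___X___X
r13=1101: XX__XX__XX__XX
r14=1110: X_X_X_X_X_X_X_X
r15=1111: XXXXXXXXXXXXXXXX
r16=10000: X_______________X
r17=10001: XX______________XX
r18=10010: X_X_____________X_X
r19=10011: XXXX____________XXXX
r20=10100: X___X___________X___X
r21=10101: XX__XX__________XX__XX
r22=10110: X_X_X_X_________X_X_X_X
r23=10111: XXXXXXXX________XXXXXXXX
r24=11000: X_______X_______X_______X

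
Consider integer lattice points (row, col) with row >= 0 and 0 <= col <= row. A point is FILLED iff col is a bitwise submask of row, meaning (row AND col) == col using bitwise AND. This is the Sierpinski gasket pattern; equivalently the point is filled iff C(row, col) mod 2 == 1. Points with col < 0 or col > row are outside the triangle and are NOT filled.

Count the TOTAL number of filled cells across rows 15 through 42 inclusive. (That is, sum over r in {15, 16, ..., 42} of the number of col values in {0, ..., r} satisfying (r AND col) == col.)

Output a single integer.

Answer: 252

Derivation:
r15=1111 pc4: +16 =16
r16=10000 pc1: +2 =18
r17=10001 pc2: +4 =22
r18=10010 pc2: +4 =26
r19=10011 pc3: +8 =34
r20=10100 pc2: +4 =38
r21=10101 pc3: +8 =46
r22=10110 pc3: +8 =54
r23=10111 pc4: +16 =70
r24=11000 pc2: +4 =74
r25=11001 pc3: +8 =82
r26=11010 pc3: +8 =90
r27=11011 pc4: +16 =106
r28=11100 pc3: +8 =114
r29=11101 pc4: +16 =130
r30=11110 pc4: +16 =146
r31=11111 pc5: +32 =178
r32=100000 pc1: +2 =180
r33=100001 pc2: +4 =184
r34=100010 pc2: +4 =188
r35=100011 pc3: +8 =196
r36=100100 pc2: +4 =200
r37=100101 pc3: +8 =208
r38=100110 pc3: +8 =216
r39=100111 pc4: +16 =232
r40=101000 pc2: +4 =236
r41=101001 pc3: +8 =244
r42=101010 pc3: +8 =252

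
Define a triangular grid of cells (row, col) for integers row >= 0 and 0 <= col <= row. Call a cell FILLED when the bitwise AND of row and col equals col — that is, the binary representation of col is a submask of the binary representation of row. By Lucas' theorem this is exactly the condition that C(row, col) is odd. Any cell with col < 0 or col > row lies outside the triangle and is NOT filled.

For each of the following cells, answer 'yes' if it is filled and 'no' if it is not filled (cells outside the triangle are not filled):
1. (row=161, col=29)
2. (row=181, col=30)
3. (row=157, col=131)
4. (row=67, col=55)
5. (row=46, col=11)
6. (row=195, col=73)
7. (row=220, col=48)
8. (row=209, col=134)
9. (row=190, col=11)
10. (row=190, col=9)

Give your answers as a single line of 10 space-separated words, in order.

(161,29): row=0b10100001, col=0b11101, row AND col = 0b1 = 1; 1 != 29 -> empty
(181,30): row=0b10110101, col=0b11110, row AND col = 0b10100 = 20; 20 != 30 -> empty
(157,131): row=0b10011101, col=0b10000011, row AND col = 0b10000001 = 129; 129 != 131 -> empty
(67,55): row=0b1000011, col=0b110111, row AND col = 0b11 = 3; 3 != 55 -> empty
(46,11): row=0b101110, col=0b1011, row AND col = 0b1010 = 10; 10 != 11 -> empty
(195,73): row=0b11000011, col=0b1001001, row AND col = 0b1000001 = 65; 65 != 73 -> empty
(220,48): row=0b11011100, col=0b110000, row AND col = 0b10000 = 16; 16 != 48 -> empty
(209,134): row=0b11010001, col=0b10000110, row AND col = 0b10000000 = 128; 128 != 134 -> empty
(190,11): row=0b10111110, col=0b1011, row AND col = 0b1010 = 10; 10 != 11 -> empty
(190,9): row=0b10111110, col=0b1001, row AND col = 0b1000 = 8; 8 != 9 -> empty

Answer: no no no no no no no no no no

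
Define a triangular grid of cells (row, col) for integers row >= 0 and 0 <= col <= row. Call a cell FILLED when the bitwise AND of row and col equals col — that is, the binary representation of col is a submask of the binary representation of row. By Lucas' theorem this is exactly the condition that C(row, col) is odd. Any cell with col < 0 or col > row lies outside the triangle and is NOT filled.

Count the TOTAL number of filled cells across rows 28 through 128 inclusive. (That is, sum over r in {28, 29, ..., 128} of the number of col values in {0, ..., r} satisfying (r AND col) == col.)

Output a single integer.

Answer: 2018

Derivation:
r28=11100 pc3: +8 =8
r29=11101 pc4: +16 =24
r30=11110 pc4: +16 =40
r31=11111 pc5: +32 =72
r32=100000 pc1: +2 =74
r33=100001 pc2: +4 =78
r34=100010 pc2: +4 =82
r35=100011 pc3: +8 =90
r36=100100 pc2: +4 =94
r37=100101 pc3: +8 =102
r38=100110 pc3: +8 =110
r39=100111 pc4: +16 =126
r40=101000 pc2: +4 =130
r41=101001 pc3: +8 =138
r42=101010 pc3: +8 =146
r43=101011 pc4: +16 =162
r44=101100 pc3: +8 =170
r45=101101 pc4: +16 =186
r46=101110 pc4: +16 =202
r47=101111 pc5: +32 =234
r48=110000 pc2: +4 =238
r49=110001 pc3: +8 =246
r50=110010 pc3: +8 =254
r51=110011 pc4: +16 =270
r52=110100 pc3: +8 =278
r53=110101 pc4: +16 =294
r54=110110 pc4: +16 =310
r55=110111 pc5: +32 =342
r56=111000 pc3: +8 =350
r57=111001 pc4: +16 =366
r58=111010 pc4: +16 =382
r59=111011 pc5: +32 =414
r60=111100 pc4: +16 =430
r61=111101 pc5: +32 =462
r62=111110 pc5: +32 =494
r63=111111 pc6: +64 =558
r64=1000000 pc1: +2 =560
r65=1000001 pc2: +4 =564
r66=1000010 pc2: +4 =568
r67=1000011 pc3: +8 =576
r68=1000100 pc2: +4 =580
r69=1000101 pc3: +8 =588
r70=1000110 pc3: +8 =596
r71=1000111 pc4: +16 =612
r72=1001000 pc2: +4 =616
r73=1001001 pc3: +8 =624
r74=1001010 pc3: +8 =632
r75=1001011 pc4: +16 =648
r76=1001100 pc3: +8 =656
r77=1001101 pc4: +16 =672
r78=1001110 pc4: +16 =688
r79=1001111 pc5: +32 =720
r80=1010000 pc2: +4 =724
r81=1010001 pc3: +8 =732
r82=1010010 pc3: +8 =740
r83=1010011 pc4: +16 =756
r84=1010100 pc3: +8 =764
r85=1010101 pc4: +16 =780
r86=1010110 pc4: +16 =796
r87=1010111 pc5: +32 =828
r88=1011000 pc3: +8 =836
r89=1011001 pc4: +16 =852
r90=1011010 pc4: +16 =868
r91=1011011 pc5: +32 =900
r92=1011100 pc4: +16 =916
r93=1011101 pc5: +32 =948
r94=1011110 pc5: +32 =980
r95=1011111 pc6: +64 =1044
r96=1100000 pc2: +4 =1048
r97=1100001 pc3: +8 =1056
r98=1100010 pc3: +8 =1064
r99=1100011 pc4: +16 =1080
r100=1100100 pc3: +8 =1088
r101=1100101 pc4: +16 =1104
r102=1100110 pc4: +16 =1120
r103=1100111 pc5: +32 =1152
r104=1101000 pc3: +8 =1160
r105=1101001 pc4: +16 =1176
r106=1101010 pc4: +16 =1192
r107=1101011 pc5: +32 =1224
r108=1101100 pc4: +16 =1240
r109=1101101 pc5: +32 =1272
r110=1101110 pc5: +32 =1304
r111=1101111 pc6: +64 =1368
r112=1110000 pc3: +8 =1376
r113=1110001 pc4: +16 =1392
r114=1110010 pc4: +16 =1408
r115=1110011 pc5: +32 =1440
r116=1110100 pc4: +16 =1456
r117=1110101 pc5: +32 =1488
r118=1110110 pc5: +32 =1520
r119=1110111 pc6: +64 =1584
r120=1111000 pc4: +16 =1600
r121=1111001 pc5: +32 =1632
r122=1111010 pc5: +32 =1664
r123=1111011 pc6: +64 =1728
r124=1111100 pc5: +32 =1760
r125=1111101 pc6: +64 =1824
r126=1111110 pc6: +64 =1888
r127=1111111 pc7: +128 =2016
r128=10000000 pc1: +2 =2018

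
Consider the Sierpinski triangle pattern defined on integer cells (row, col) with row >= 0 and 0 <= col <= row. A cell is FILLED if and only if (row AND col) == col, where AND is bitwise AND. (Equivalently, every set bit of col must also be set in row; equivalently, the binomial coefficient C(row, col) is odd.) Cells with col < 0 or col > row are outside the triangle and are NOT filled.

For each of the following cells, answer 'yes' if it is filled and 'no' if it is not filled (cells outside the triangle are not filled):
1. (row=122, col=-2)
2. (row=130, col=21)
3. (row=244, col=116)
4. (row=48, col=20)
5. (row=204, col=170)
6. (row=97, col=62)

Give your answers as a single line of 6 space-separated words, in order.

(122,-2): col outside [0, 122] -> not filled
(130,21): row=0b10000010, col=0b10101, row AND col = 0b0 = 0; 0 != 21 -> empty
(244,116): row=0b11110100, col=0b1110100, row AND col = 0b1110100 = 116; 116 == 116 -> filled
(48,20): row=0b110000, col=0b10100, row AND col = 0b10000 = 16; 16 != 20 -> empty
(204,170): row=0b11001100, col=0b10101010, row AND col = 0b10001000 = 136; 136 != 170 -> empty
(97,62): row=0b1100001, col=0b111110, row AND col = 0b100000 = 32; 32 != 62 -> empty

Answer: no no yes no no no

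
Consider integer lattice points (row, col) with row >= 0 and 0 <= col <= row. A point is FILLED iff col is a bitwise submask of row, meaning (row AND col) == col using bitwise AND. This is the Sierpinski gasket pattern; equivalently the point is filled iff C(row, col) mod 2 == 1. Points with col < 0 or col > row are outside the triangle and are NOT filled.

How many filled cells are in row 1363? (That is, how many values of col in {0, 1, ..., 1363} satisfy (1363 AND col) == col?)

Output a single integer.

Answer: 64

Derivation:
1363 in binary = 10101010011
popcount(1363) = number of 1-bits in 10101010011 = 6
A col c satisfies (1363 AND c) == c iff every set bit of c is also set in 1363; each of the 6 set bits of 1363 can independently be on or off in c.
count = 2^6 = 64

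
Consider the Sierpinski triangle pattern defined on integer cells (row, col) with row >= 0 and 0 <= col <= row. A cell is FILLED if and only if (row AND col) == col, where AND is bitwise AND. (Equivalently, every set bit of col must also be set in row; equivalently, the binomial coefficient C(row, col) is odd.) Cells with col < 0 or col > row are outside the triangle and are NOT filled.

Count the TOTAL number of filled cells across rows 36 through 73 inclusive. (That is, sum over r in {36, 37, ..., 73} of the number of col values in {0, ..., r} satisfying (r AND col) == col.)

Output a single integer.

Answer: 534

Derivation:
r36=100100 pc2: +4 =4
r37=100101 pc3: +8 =12
r38=100110 pc3: +8 =20
r39=100111 pc4: +16 =36
r40=101000 pc2: +4 =40
r41=101001 pc3: +8 =48
r42=101010 pc3: +8 =56
r43=101011 pc4: +16 =72
r44=101100 pc3: +8 =80
r45=101101 pc4: +16 =96
r46=101110 pc4: +16 =112
r47=101111 pc5: +32 =144
r48=110000 pc2: +4 =148
r49=110001 pc3: +8 =156
r50=110010 pc3: +8 =164
r51=110011 pc4: +16 =180
r52=110100 pc3: +8 =188
r53=110101 pc4: +16 =204
r54=110110 pc4: +16 =220
r55=110111 pc5: +32 =252
r56=111000 pc3: +8 =260
r57=111001 pc4: +16 =276
r58=111010 pc4: +16 =292
r59=111011 pc5: +32 =324
r60=111100 pc4: +16 =340
r61=111101 pc5: +32 =372
r62=111110 pc5: +32 =404
r63=111111 pc6: +64 =468
r64=1000000 pc1: +2 =470
r65=1000001 pc2: +4 =474
r66=1000010 pc2: +4 =478
r67=1000011 pc3: +8 =486
r68=1000100 pc2: +4 =490
r69=1000101 pc3: +8 =498
r70=1000110 pc3: +8 =506
r71=1000111 pc4: +16 =522
r72=1001000 pc2: +4 =526
r73=1001001 pc3: +8 =534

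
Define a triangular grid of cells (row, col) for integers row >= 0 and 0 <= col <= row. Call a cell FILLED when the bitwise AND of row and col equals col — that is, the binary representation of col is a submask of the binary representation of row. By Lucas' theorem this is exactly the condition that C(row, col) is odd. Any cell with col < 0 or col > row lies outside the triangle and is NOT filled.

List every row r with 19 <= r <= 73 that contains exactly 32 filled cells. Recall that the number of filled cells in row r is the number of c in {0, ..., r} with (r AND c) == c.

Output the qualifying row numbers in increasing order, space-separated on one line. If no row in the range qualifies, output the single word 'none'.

Answer: 31 47 55 59 61 62

Derivation:
Row r has 2^popcount(r) filled cells, so we need popcount(r) = log2(32) = 5.
Scan r = 19..73 and keep those with exactly 5 one-bits:
r=19=10011 popcount=3 -> skip
r=20=10100 popcount=2 -> skip
r=21=10101 popcount=3 -> skip
r=22=10110 popcount=3 -> skip
r=23=10111 popcount=4 -> skip
r=24=11000 popcount=2 -> skip
r=25=11001 popcount=3 -> skip
r=26=11010 popcount=3 -> skip
r=27=11011 popcount=4 -> skip
r=28=11100 popcount=3 -> skip
r=29=11101 popcount=4 -> skip
r=30=11110 popcount=4 -> skip
r=31=11111 popcount=5 -> KEEP
r=32=100000 popcount=1 -> skip
r=33=100001 popcount=2 -> skip
r=34=100010 popcount=2 -> skip
r=35=100011 popcount=3 -> skip
r=36=100100 popcount=2 -> skip
r=37=100101 popcount=3 -> skip
r=38=100110 popcount=3 -> skip
r=39=100111 popcount=4 -> skip
r=40=101000 popcount=2 -> skip
r=41=101001 popcount=3 -> skip
r=42=101010 popcount=3 -> skip
r=43=101011 popcount=4 -> skip
r=44=101100 popcount=3 -> skip
r=45=101101 popcount=4 -> skip
r=46=101110 popcount=4 -> skip
r=47=101111 popcount=5 -> KEEP
r=48=110000 popcount=2 -> skip
r=49=110001 popcount=3 -> skip
r=50=110010 popcount=3 -> skip
r=51=110011 popcount=4 -> skip
r=52=110100 popcount=3 -> skip
r=53=110101 popcount=4 -> skip
r=54=110110 popcount=4 -> skip
r=55=110111 popcount=5 -> KEEP
r=56=111000 popcount=3 -> skip
r=57=111001 popcount=4 -> skip
r=58=111010 popcount=4 -> skip
r=59=111011 popcount=5 -> KEEP
r=60=111100 popcount=4 -> skip
r=61=111101 popcount=5 -> KEEP
r=62=111110 popcount=5 -> KEEP
r=63=111111 popcount=6 -> skip
r=64=1000000 popcount=1 -> skip
r=65=1000001 popcount=2 -> skip
r=66=1000010 popcount=2 -> skip
r=67=1000011 popcount=3 -> skip
r=68=1000100 popcount=2 -> skip
r=69=1000101 popcount=3 -> skip
r=70=1000110 popcount=3 -> skip
r=71=1000111 popcount=4 -> skip
r=72=1001000 popcount=2 -> skip
r=73=1001001 popcount=3 -> skip
Kept rows: 31 47 55 59 61 62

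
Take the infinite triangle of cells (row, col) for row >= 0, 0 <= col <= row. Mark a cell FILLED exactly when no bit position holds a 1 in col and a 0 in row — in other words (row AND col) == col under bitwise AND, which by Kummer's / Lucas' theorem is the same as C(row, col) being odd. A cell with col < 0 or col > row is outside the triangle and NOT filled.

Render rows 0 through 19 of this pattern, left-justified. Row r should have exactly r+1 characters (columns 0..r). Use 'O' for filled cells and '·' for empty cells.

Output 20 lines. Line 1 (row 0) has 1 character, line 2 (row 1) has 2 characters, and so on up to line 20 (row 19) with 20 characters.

Answer: O
OO
O·O
OOOO
O···O
OO··OO
O·O·O·O
OOOOOOOO
O·······O
OO······OO
O·O·····O·O
OOOO····OOOO
O···O···O···O
OO··OO··OO··OO
O·O·O·O·O·O·O·O
OOOOOOOOOOOOOOOO
O···············O
OO··············OO
O·O·············O·O
OOOO············OOOO

Derivation:
r0=0: O
r1=1: OO
r2=10: O·O
r3=11: OOOO
r4=100: O···O
r5=101: OO··OO
r6=110: O·O·O·O
r7=111: OOOOOOOO
r8=1000: O·······O
r9=1001: OO······OO
r10=1010: O·O·····O·O
r11=1011: OOOO····OOOO
r12=1100: O···O···O···O
r13=1101: OO··OO··OO··OO
r14=1110: O·O·O·O·O·O·O·O
r15=1111: OOOOOOOOOOOOOOOO
r16=10000: O···············O
r17=10001: OO··············OO
r18=10010: O·O·············O·O
r19=10011: OOOO············OOOO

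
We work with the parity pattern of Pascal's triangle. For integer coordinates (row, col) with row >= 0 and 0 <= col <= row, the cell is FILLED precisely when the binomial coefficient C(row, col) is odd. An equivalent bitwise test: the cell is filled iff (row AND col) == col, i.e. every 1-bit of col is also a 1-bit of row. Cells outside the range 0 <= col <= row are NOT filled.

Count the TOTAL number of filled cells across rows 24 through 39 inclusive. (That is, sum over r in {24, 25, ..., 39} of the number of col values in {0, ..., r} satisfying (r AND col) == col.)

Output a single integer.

r24=11000 pc2: +4 =4
r25=11001 pc3: +8 =12
r26=11010 pc3: +8 =20
r27=11011 pc4: +16 =36
r28=11100 pc3: +8 =44
r29=11101 pc4: +16 =60
r30=11110 pc4: +16 =76
r31=11111 pc5: +32 =108
r32=100000 pc1: +2 =110
r33=100001 pc2: +4 =114
r34=100010 pc2: +4 =118
r35=100011 pc3: +8 =126
r36=100100 pc2: +4 =130
r37=100101 pc3: +8 =138
r38=100110 pc3: +8 =146
r39=100111 pc4: +16 =162

Answer: 162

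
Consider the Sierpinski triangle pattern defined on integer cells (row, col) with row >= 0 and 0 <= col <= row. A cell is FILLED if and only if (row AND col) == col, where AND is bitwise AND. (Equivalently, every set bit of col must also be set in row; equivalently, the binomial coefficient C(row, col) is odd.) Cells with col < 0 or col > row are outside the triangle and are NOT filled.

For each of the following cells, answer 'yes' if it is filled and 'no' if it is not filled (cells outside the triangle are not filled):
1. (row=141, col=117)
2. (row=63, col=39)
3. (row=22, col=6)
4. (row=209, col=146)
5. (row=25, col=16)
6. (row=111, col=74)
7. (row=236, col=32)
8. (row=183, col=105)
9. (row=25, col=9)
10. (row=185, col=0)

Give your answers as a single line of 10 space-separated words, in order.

Answer: no yes yes no yes yes yes no yes yes

Derivation:
(141,117): row=0b10001101, col=0b1110101, row AND col = 0b101 = 5; 5 != 117 -> empty
(63,39): row=0b111111, col=0b100111, row AND col = 0b100111 = 39; 39 == 39 -> filled
(22,6): row=0b10110, col=0b110, row AND col = 0b110 = 6; 6 == 6 -> filled
(209,146): row=0b11010001, col=0b10010010, row AND col = 0b10010000 = 144; 144 != 146 -> empty
(25,16): row=0b11001, col=0b10000, row AND col = 0b10000 = 16; 16 == 16 -> filled
(111,74): row=0b1101111, col=0b1001010, row AND col = 0b1001010 = 74; 74 == 74 -> filled
(236,32): row=0b11101100, col=0b100000, row AND col = 0b100000 = 32; 32 == 32 -> filled
(183,105): row=0b10110111, col=0b1101001, row AND col = 0b100001 = 33; 33 != 105 -> empty
(25,9): row=0b11001, col=0b1001, row AND col = 0b1001 = 9; 9 == 9 -> filled
(185,0): row=0b10111001, col=0b0, row AND col = 0b0 = 0; 0 == 0 -> filled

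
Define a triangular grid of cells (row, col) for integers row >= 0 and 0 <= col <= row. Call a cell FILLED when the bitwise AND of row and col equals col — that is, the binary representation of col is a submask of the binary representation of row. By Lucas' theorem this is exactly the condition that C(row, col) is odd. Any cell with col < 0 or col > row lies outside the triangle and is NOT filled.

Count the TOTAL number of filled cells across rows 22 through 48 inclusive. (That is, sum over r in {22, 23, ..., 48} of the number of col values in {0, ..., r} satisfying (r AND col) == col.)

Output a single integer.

Answer: 298

Derivation:
r22=10110 pc3: +8 =8
r23=10111 pc4: +16 =24
r24=11000 pc2: +4 =28
r25=11001 pc3: +8 =36
r26=11010 pc3: +8 =44
r27=11011 pc4: +16 =60
r28=11100 pc3: +8 =68
r29=11101 pc4: +16 =84
r30=11110 pc4: +16 =100
r31=11111 pc5: +32 =132
r32=100000 pc1: +2 =134
r33=100001 pc2: +4 =138
r34=100010 pc2: +4 =142
r35=100011 pc3: +8 =150
r36=100100 pc2: +4 =154
r37=100101 pc3: +8 =162
r38=100110 pc3: +8 =170
r39=100111 pc4: +16 =186
r40=101000 pc2: +4 =190
r41=101001 pc3: +8 =198
r42=101010 pc3: +8 =206
r43=101011 pc4: +16 =222
r44=101100 pc3: +8 =230
r45=101101 pc4: +16 =246
r46=101110 pc4: +16 =262
r47=101111 pc5: +32 =294
r48=110000 pc2: +4 =298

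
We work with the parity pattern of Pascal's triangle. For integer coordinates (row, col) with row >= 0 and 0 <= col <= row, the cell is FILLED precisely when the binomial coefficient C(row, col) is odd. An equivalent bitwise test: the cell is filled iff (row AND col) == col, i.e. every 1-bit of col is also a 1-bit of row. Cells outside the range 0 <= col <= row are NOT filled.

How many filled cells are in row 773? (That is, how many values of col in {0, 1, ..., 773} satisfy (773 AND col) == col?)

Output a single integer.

Answer: 16

Derivation:
773 in binary = 1100000101
popcount(773) = number of 1-bits in 1100000101 = 4
A col c satisfies (773 AND c) == c iff every set bit of c is also set in 773; each of the 4 set bits of 773 can independently be on or off in c.
count = 2^4 = 16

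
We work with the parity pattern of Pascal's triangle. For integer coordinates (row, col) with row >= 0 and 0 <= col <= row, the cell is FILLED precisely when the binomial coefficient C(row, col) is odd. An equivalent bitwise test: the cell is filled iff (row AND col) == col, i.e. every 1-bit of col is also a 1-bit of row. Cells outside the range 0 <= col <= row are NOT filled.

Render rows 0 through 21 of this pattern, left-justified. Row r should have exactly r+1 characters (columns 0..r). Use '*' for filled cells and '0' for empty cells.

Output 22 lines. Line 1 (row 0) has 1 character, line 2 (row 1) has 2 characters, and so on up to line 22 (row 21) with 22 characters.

r0=0: *
r1=1: **
r2=10: *0*
r3=11: ****
r4=100: *000*
r5=101: **00**
r6=110: *0*0*0*
r7=111: ********
r8=1000: *0000000*
r9=1001: **000000**
r10=1010: *0*00000*0*
r11=1011: ****0000****
r12=1100: *000*000*000*
r13=1101: **00**00**00**
r14=1110: *0*0*0*0*0*0*0*
r15=1111: ****************
r16=10000: *000000000000000*
r17=10001: **00000000000000**
r18=10010: *0*0000000000000*0*
r19=10011: ****000000000000****
r20=10100: *000*00000000000*000*
r21=10101: **00**0000000000**00**

Answer: *
**
*0*
****
*000*
**00**
*0*0*0*
********
*0000000*
**000000**
*0*00000*0*
****0000****
*000*000*000*
**00**00**00**
*0*0*0*0*0*0*0*
****************
*000000000000000*
**00000000000000**
*0*0000000000000*0*
****000000000000****
*000*00000000000*000*
**00**0000000000**00**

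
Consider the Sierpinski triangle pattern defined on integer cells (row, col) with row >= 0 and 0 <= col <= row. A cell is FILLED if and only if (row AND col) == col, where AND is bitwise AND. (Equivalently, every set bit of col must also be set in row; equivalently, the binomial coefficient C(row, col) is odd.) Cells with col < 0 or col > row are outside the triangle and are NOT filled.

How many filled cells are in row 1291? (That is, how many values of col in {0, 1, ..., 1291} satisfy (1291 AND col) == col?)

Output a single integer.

1291 in binary = 10100001011
popcount(1291) = number of 1-bits in 10100001011 = 5
A col c satisfies (1291 AND c) == c iff every set bit of c is also set in 1291; each of the 5 set bits of 1291 can independently be on or off in c.
count = 2^5 = 32

Answer: 32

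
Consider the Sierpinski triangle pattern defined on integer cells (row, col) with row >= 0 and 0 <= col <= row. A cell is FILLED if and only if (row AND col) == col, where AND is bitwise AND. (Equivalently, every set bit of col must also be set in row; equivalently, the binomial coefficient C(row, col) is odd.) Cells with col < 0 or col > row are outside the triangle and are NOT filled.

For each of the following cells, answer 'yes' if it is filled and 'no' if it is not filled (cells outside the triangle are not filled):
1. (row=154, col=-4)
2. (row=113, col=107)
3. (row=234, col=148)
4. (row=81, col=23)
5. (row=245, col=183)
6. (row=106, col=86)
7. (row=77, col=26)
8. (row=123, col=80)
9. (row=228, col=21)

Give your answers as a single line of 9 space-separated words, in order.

(154,-4): col outside [0, 154] -> not filled
(113,107): row=0b1110001, col=0b1101011, row AND col = 0b1100001 = 97; 97 != 107 -> empty
(234,148): row=0b11101010, col=0b10010100, row AND col = 0b10000000 = 128; 128 != 148 -> empty
(81,23): row=0b1010001, col=0b10111, row AND col = 0b10001 = 17; 17 != 23 -> empty
(245,183): row=0b11110101, col=0b10110111, row AND col = 0b10110101 = 181; 181 != 183 -> empty
(106,86): row=0b1101010, col=0b1010110, row AND col = 0b1000010 = 66; 66 != 86 -> empty
(77,26): row=0b1001101, col=0b11010, row AND col = 0b1000 = 8; 8 != 26 -> empty
(123,80): row=0b1111011, col=0b1010000, row AND col = 0b1010000 = 80; 80 == 80 -> filled
(228,21): row=0b11100100, col=0b10101, row AND col = 0b100 = 4; 4 != 21 -> empty

Answer: no no no no no no no yes no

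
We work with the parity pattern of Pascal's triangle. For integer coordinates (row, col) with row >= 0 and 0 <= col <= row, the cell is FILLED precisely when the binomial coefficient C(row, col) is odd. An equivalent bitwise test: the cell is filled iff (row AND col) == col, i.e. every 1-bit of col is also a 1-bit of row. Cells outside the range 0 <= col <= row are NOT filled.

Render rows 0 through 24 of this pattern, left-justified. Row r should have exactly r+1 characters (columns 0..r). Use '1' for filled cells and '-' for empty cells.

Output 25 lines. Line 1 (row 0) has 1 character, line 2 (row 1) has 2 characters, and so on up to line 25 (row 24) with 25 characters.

Answer: 1
11
1-1
1111
1---1
11--11
1-1-1-1
11111111
1-------1
11------11
1-1-----1-1
1111----1111
1---1---1---1
11--11--11--11
1-1-1-1-1-1-1-1
1111111111111111
1---------------1
11--------------11
1-1-------------1-1
1111------------1111
1---1-----------1---1
11--11----------11--11
1-1-1-1---------1-1-1-1
11111111--------11111111
1-------1-------1-------1

Derivation:
r0=0: 1
r1=1: 11
r2=10: 1-1
r3=11: 1111
r4=100: 1---1
r5=101: 11--11
r6=110: 1-1-1-1
r7=111: 11111111
r8=1000: 1-------1
r9=1001: 11------11
r10=1010: 1-1-----1-1
r11=1011: 1111----1111
r12=1100: 1---1---1---1
r13=1101: 11--11--11--11
r14=1110: 1-1-1-1-1-1-1-1
r15=1111: 1111111111111111
r16=10000: 1---------------1
r17=10001: 11--------------11
r18=10010: 1-1-------------1-1
r19=10011: 1111------------1111
r20=10100: 1---1-----------1---1
r21=10101: 11--11----------11--11
r22=10110: 1-1-1-1---------1-1-1-1
r23=10111: 11111111--------11111111
r24=11000: 1-------1-------1-------1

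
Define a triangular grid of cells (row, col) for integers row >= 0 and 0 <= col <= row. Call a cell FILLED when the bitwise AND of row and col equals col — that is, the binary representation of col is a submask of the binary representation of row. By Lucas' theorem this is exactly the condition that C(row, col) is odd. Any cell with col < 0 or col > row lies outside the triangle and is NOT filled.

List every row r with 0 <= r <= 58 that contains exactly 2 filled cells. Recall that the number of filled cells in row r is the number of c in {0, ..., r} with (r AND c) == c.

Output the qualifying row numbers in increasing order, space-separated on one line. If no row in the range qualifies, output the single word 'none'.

Answer: 1 2 4 8 16 32

Derivation:
Row r has 2^popcount(r) filled cells, so we need popcount(r) = log2(2) = 1.
Scan r = 0..58 and keep those with exactly 1 one-bits:
r=0=0 popcount=0 -> skip
r=1=1 popcount=1 -> KEEP
r=2=10 popcount=1 -> KEEP
r=3=11 popcount=2 -> skip
r=4=100 popcount=1 -> KEEP
r=5=101 popcount=2 -> skip
r=6=110 popcount=2 -> skip
r=7=111 popcount=3 -> skip
r=8=1000 popcount=1 -> KEEP
r=9=1001 popcount=2 -> skip
r=10=1010 popcount=2 -> skip
r=11=1011 popcount=3 -> skip
r=12=1100 popcount=2 -> skip
r=13=1101 popcount=3 -> skip
r=14=1110 popcount=3 -> skip
r=15=1111 popcount=4 -> skip
r=16=10000 popcount=1 -> KEEP
r=17=10001 popcount=2 -> skip
r=18=10010 popcount=2 -> skip
r=19=10011 popcount=3 -> skip
r=20=10100 popcount=2 -> skip
r=21=10101 popcount=3 -> skip
r=22=10110 popcount=3 -> skip
r=23=10111 popcount=4 -> skip
r=24=11000 popcount=2 -> skip
r=25=11001 popcount=3 -> skip
r=26=11010 popcount=3 -> skip
r=27=11011 popcount=4 -> skip
r=28=11100 popcount=3 -> skip
r=29=11101 popcount=4 -> skip
r=30=11110 popcount=4 -> skip
r=31=11111 popcount=5 -> skip
r=32=100000 popcount=1 -> KEEP
r=33=100001 popcount=2 -> skip
r=34=100010 popcount=2 -> skip
r=35=100011 popcount=3 -> skip
r=36=100100 popcount=2 -> skip
r=37=100101 popcount=3 -> skip
r=38=100110 popcount=3 -> skip
r=39=100111 popcount=4 -> skip
r=40=101000 popcount=2 -> skip
r=41=101001 popcount=3 -> skip
r=42=101010 popcount=3 -> skip
r=43=101011 popcount=4 -> skip
r=44=101100 popcount=3 -> skip
r=45=101101 popcount=4 -> skip
r=46=101110 popcount=4 -> skip
r=47=101111 popcount=5 -> skip
r=48=110000 popcount=2 -> skip
r=49=110001 popcount=3 -> skip
r=50=110010 popcount=3 -> skip
r=51=110011 popcount=4 -> skip
r=52=110100 popcount=3 -> skip
r=53=110101 popcount=4 -> skip
r=54=110110 popcount=4 -> skip
r=55=110111 popcount=5 -> skip
r=56=111000 popcount=3 -> skip
r=57=111001 popcount=4 -> skip
r=58=111010 popcount=4 -> skip
Kept rows: 1 2 4 8 16 32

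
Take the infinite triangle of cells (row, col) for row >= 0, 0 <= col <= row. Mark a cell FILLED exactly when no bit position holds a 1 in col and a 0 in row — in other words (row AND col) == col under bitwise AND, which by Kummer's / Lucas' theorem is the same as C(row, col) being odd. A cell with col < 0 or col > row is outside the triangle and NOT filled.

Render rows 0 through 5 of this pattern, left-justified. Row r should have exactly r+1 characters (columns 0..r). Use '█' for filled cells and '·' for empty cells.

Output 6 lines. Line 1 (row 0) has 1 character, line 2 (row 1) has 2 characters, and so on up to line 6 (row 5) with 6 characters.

r0=0: █
r1=1: ██
r2=10: █·█
r3=11: ████
r4=100: █···█
r5=101: ██··██

Answer: █
██
█·█
████
█···█
██··██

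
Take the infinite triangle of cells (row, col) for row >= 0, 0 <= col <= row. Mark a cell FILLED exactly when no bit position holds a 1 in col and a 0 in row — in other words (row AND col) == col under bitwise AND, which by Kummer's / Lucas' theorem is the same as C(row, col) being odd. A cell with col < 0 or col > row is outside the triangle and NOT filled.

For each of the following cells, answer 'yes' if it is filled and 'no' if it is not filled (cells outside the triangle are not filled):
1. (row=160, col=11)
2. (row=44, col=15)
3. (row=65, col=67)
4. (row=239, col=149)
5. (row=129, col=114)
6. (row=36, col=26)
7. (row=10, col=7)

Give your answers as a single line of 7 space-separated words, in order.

Answer: no no no no no no no

Derivation:
(160,11): row=0b10100000, col=0b1011, row AND col = 0b0 = 0; 0 != 11 -> empty
(44,15): row=0b101100, col=0b1111, row AND col = 0b1100 = 12; 12 != 15 -> empty
(65,67): col outside [0, 65] -> not filled
(239,149): row=0b11101111, col=0b10010101, row AND col = 0b10000101 = 133; 133 != 149 -> empty
(129,114): row=0b10000001, col=0b1110010, row AND col = 0b0 = 0; 0 != 114 -> empty
(36,26): row=0b100100, col=0b11010, row AND col = 0b0 = 0; 0 != 26 -> empty
(10,7): row=0b1010, col=0b111, row AND col = 0b10 = 2; 2 != 7 -> empty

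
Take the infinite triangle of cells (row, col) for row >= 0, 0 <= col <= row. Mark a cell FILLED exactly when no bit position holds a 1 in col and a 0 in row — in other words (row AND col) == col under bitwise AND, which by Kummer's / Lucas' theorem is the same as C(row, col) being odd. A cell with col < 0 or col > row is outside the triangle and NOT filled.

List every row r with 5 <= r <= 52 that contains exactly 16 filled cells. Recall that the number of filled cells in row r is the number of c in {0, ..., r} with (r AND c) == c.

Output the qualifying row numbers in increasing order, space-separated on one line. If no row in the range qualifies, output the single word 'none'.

Answer: 15 23 27 29 30 39 43 45 46 51

Derivation:
Row r has 2^popcount(r) filled cells, so we need popcount(r) = log2(16) = 4.
Scan r = 5..52 and keep those with exactly 4 one-bits:
r=5=101 popcount=2 -> skip
r=6=110 popcount=2 -> skip
r=7=111 popcount=3 -> skip
r=8=1000 popcount=1 -> skip
r=9=1001 popcount=2 -> skip
r=10=1010 popcount=2 -> skip
r=11=1011 popcount=3 -> skip
r=12=1100 popcount=2 -> skip
r=13=1101 popcount=3 -> skip
r=14=1110 popcount=3 -> skip
r=15=1111 popcount=4 -> KEEP
r=16=10000 popcount=1 -> skip
r=17=10001 popcount=2 -> skip
r=18=10010 popcount=2 -> skip
r=19=10011 popcount=3 -> skip
r=20=10100 popcount=2 -> skip
r=21=10101 popcount=3 -> skip
r=22=10110 popcount=3 -> skip
r=23=10111 popcount=4 -> KEEP
r=24=11000 popcount=2 -> skip
r=25=11001 popcount=3 -> skip
r=26=11010 popcount=3 -> skip
r=27=11011 popcount=4 -> KEEP
r=28=11100 popcount=3 -> skip
r=29=11101 popcount=4 -> KEEP
r=30=11110 popcount=4 -> KEEP
r=31=11111 popcount=5 -> skip
r=32=100000 popcount=1 -> skip
r=33=100001 popcount=2 -> skip
r=34=100010 popcount=2 -> skip
r=35=100011 popcount=3 -> skip
r=36=100100 popcount=2 -> skip
r=37=100101 popcount=3 -> skip
r=38=100110 popcount=3 -> skip
r=39=100111 popcount=4 -> KEEP
r=40=101000 popcount=2 -> skip
r=41=101001 popcount=3 -> skip
r=42=101010 popcount=3 -> skip
r=43=101011 popcount=4 -> KEEP
r=44=101100 popcount=3 -> skip
r=45=101101 popcount=4 -> KEEP
r=46=101110 popcount=4 -> KEEP
r=47=101111 popcount=5 -> skip
r=48=110000 popcount=2 -> skip
r=49=110001 popcount=3 -> skip
r=50=110010 popcount=3 -> skip
r=51=110011 popcount=4 -> KEEP
r=52=110100 popcount=3 -> skip
Kept rows: 15 23 27 29 30 39 43 45 46 51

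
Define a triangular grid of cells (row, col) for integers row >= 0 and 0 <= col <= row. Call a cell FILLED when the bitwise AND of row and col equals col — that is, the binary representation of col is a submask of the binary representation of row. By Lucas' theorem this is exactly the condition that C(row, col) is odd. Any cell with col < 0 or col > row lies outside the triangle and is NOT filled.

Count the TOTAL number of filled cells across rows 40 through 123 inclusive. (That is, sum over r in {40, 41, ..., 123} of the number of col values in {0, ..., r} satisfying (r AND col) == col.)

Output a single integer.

r40=101000 pc2: +4 =4
r41=101001 pc3: +8 =12
r42=101010 pc3: +8 =20
r43=101011 pc4: +16 =36
r44=101100 pc3: +8 =44
r45=101101 pc4: +16 =60
r46=101110 pc4: +16 =76
r47=101111 pc5: +32 =108
r48=110000 pc2: +4 =112
r49=110001 pc3: +8 =120
r50=110010 pc3: +8 =128
r51=110011 pc4: +16 =144
r52=110100 pc3: +8 =152
r53=110101 pc4: +16 =168
r54=110110 pc4: +16 =184
r55=110111 pc5: +32 =216
r56=111000 pc3: +8 =224
r57=111001 pc4: +16 =240
r58=111010 pc4: +16 =256
r59=111011 pc5: +32 =288
r60=111100 pc4: +16 =304
r61=111101 pc5: +32 =336
r62=111110 pc5: +32 =368
r63=111111 pc6: +64 =432
r64=1000000 pc1: +2 =434
r65=1000001 pc2: +4 =438
r66=1000010 pc2: +4 =442
r67=1000011 pc3: +8 =450
r68=1000100 pc2: +4 =454
r69=1000101 pc3: +8 =462
r70=1000110 pc3: +8 =470
r71=1000111 pc4: +16 =486
r72=1001000 pc2: +4 =490
r73=1001001 pc3: +8 =498
r74=1001010 pc3: +8 =506
r75=1001011 pc4: +16 =522
r76=1001100 pc3: +8 =530
r77=1001101 pc4: +16 =546
r78=1001110 pc4: +16 =562
r79=1001111 pc5: +32 =594
r80=1010000 pc2: +4 =598
r81=1010001 pc3: +8 =606
r82=1010010 pc3: +8 =614
r83=1010011 pc4: +16 =630
r84=1010100 pc3: +8 =638
r85=1010101 pc4: +16 =654
r86=1010110 pc4: +16 =670
r87=1010111 pc5: +32 =702
r88=1011000 pc3: +8 =710
r89=1011001 pc4: +16 =726
r90=1011010 pc4: +16 =742
r91=1011011 pc5: +32 =774
r92=1011100 pc4: +16 =790
r93=1011101 pc5: +32 =822
r94=1011110 pc5: +32 =854
r95=1011111 pc6: +64 =918
r96=1100000 pc2: +4 =922
r97=1100001 pc3: +8 =930
r98=1100010 pc3: +8 =938
r99=1100011 pc4: +16 =954
r100=1100100 pc3: +8 =962
r101=1100101 pc4: +16 =978
r102=1100110 pc4: +16 =994
r103=1100111 pc5: +32 =1026
r104=1101000 pc3: +8 =1034
r105=1101001 pc4: +16 =1050
r106=1101010 pc4: +16 =1066
r107=1101011 pc5: +32 =1098
r108=1101100 pc4: +16 =1114
r109=1101101 pc5: +32 =1146
r110=1101110 pc5: +32 =1178
r111=1101111 pc6: +64 =1242
r112=1110000 pc3: +8 =1250
r113=1110001 pc4: +16 =1266
r114=1110010 pc4: +16 =1282
r115=1110011 pc5: +32 =1314
r116=1110100 pc4: +16 =1330
r117=1110101 pc5: +32 =1362
r118=1110110 pc5: +32 =1394
r119=1110111 pc6: +64 =1458
r120=1111000 pc4: +16 =1474
r121=1111001 pc5: +32 =1506
r122=1111010 pc5: +32 =1538
r123=1111011 pc6: +64 =1602

Answer: 1602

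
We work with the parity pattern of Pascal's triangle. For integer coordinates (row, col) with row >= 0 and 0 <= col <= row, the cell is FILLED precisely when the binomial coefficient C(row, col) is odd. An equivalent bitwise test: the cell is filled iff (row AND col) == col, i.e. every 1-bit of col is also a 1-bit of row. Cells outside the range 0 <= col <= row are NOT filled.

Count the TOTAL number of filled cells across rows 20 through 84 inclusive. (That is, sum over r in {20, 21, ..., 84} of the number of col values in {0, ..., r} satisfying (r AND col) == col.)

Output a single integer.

Answer: 836

Derivation:
r20=10100 pc2: +4 =4
r21=10101 pc3: +8 =12
r22=10110 pc3: +8 =20
r23=10111 pc4: +16 =36
r24=11000 pc2: +4 =40
r25=11001 pc3: +8 =48
r26=11010 pc3: +8 =56
r27=11011 pc4: +16 =72
r28=11100 pc3: +8 =80
r29=11101 pc4: +16 =96
r30=11110 pc4: +16 =112
r31=11111 pc5: +32 =144
r32=100000 pc1: +2 =146
r33=100001 pc2: +4 =150
r34=100010 pc2: +4 =154
r35=100011 pc3: +8 =162
r36=100100 pc2: +4 =166
r37=100101 pc3: +8 =174
r38=100110 pc3: +8 =182
r39=100111 pc4: +16 =198
r40=101000 pc2: +4 =202
r41=101001 pc3: +8 =210
r42=101010 pc3: +8 =218
r43=101011 pc4: +16 =234
r44=101100 pc3: +8 =242
r45=101101 pc4: +16 =258
r46=101110 pc4: +16 =274
r47=101111 pc5: +32 =306
r48=110000 pc2: +4 =310
r49=110001 pc3: +8 =318
r50=110010 pc3: +8 =326
r51=110011 pc4: +16 =342
r52=110100 pc3: +8 =350
r53=110101 pc4: +16 =366
r54=110110 pc4: +16 =382
r55=110111 pc5: +32 =414
r56=111000 pc3: +8 =422
r57=111001 pc4: +16 =438
r58=111010 pc4: +16 =454
r59=111011 pc5: +32 =486
r60=111100 pc4: +16 =502
r61=111101 pc5: +32 =534
r62=111110 pc5: +32 =566
r63=111111 pc6: +64 =630
r64=1000000 pc1: +2 =632
r65=1000001 pc2: +4 =636
r66=1000010 pc2: +4 =640
r67=1000011 pc3: +8 =648
r68=1000100 pc2: +4 =652
r69=1000101 pc3: +8 =660
r70=1000110 pc3: +8 =668
r71=1000111 pc4: +16 =684
r72=1001000 pc2: +4 =688
r73=1001001 pc3: +8 =696
r74=1001010 pc3: +8 =704
r75=1001011 pc4: +16 =720
r76=1001100 pc3: +8 =728
r77=1001101 pc4: +16 =744
r78=1001110 pc4: +16 =760
r79=1001111 pc5: +32 =792
r80=1010000 pc2: +4 =796
r81=1010001 pc3: +8 =804
r82=1010010 pc3: +8 =812
r83=1010011 pc4: +16 =828
r84=1010100 pc3: +8 =836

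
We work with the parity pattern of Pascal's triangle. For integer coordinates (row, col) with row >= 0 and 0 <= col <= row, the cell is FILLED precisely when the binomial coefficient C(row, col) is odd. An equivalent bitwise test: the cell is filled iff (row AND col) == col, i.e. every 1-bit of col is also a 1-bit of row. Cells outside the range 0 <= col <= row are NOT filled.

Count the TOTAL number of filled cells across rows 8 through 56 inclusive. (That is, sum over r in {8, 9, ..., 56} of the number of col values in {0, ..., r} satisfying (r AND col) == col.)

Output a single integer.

Answer: 494

Derivation:
r8=1000 pc1: +2 =2
r9=1001 pc2: +4 =6
r10=1010 pc2: +4 =10
r11=1011 pc3: +8 =18
r12=1100 pc2: +4 =22
r13=1101 pc3: +8 =30
r14=1110 pc3: +8 =38
r15=1111 pc4: +16 =54
r16=10000 pc1: +2 =56
r17=10001 pc2: +4 =60
r18=10010 pc2: +4 =64
r19=10011 pc3: +8 =72
r20=10100 pc2: +4 =76
r21=10101 pc3: +8 =84
r22=10110 pc3: +8 =92
r23=10111 pc4: +16 =108
r24=11000 pc2: +4 =112
r25=11001 pc3: +8 =120
r26=11010 pc3: +8 =128
r27=11011 pc4: +16 =144
r28=11100 pc3: +8 =152
r29=11101 pc4: +16 =168
r30=11110 pc4: +16 =184
r31=11111 pc5: +32 =216
r32=100000 pc1: +2 =218
r33=100001 pc2: +4 =222
r34=100010 pc2: +4 =226
r35=100011 pc3: +8 =234
r36=100100 pc2: +4 =238
r37=100101 pc3: +8 =246
r38=100110 pc3: +8 =254
r39=100111 pc4: +16 =270
r40=101000 pc2: +4 =274
r41=101001 pc3: +8 =282
r42=101010 pc3: +8 =290
r43=101011 pc4: +16 =306
r44=101100 pc3: +8 =314
r45=101101 pc4: +16 =330
r46=101110 pc4: +16 =346
r47=101111 pc5: +32 =378
r48=110000 pc2: +4 =382
r49=110001 pc3: +8 =390
r50=110010 pc3: +8 =398
r51=110011 pc4: +16 =414
r52=110100 pc3: +8 =422
r53=110101 pc4: +16 =438
r54=110110 pc4: +16 =454
r55=110111 pc5: +32 =486
r56=111000 pc3: +8 =494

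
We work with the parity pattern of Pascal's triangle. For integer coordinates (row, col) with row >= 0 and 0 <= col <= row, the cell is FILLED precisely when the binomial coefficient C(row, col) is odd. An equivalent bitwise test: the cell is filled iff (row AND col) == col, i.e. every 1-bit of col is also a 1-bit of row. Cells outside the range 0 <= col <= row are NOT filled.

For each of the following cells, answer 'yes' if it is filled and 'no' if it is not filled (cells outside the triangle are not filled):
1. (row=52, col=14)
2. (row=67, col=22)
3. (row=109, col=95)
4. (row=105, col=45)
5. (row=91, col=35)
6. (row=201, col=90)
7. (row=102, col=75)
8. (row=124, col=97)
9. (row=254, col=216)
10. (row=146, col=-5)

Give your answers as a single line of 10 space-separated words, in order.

Answer: no no no no no no no no yes no

Derivation:
(52,14): row=0b110100, col=0b1110, row AND col = 0b100 = 4; 4 != 14 -> empty
(67,22): row=0b1000011, col=0b10110, row AND col = 0b10 = 2; 2 != 22 -> empty
(109,95): row=0b1101101, col=0b1011111, row AND col = 0b1001101 = 77; 77 != 95 -> empty
(105,45): row=0b1101001, col=0b101101, row AND col = 0b101001 = 41; 41 != 45 -> empty
(91,35): row=0b1011011, col=0b100011, row AND col = 0b11 = 3; 3 != 35 -> empty
(201,90): row=0b11001001, col=0b1011010, row AND col = 0b1001000 = 72; 72 != 90 -> empty
(102,75): row=0b1100110, col=0b1001011, row AND col = 0b1000010 = 66; 66 != 75 -> empty
(124,97): row=0b1111100, col=0b1100001, row AND col = 0b1100000 = 96; 96 != 97 -> empty
(254,216): row=0b11111110, col=0b11011000, row AND col = 0b11011000 = 216; 216 == 216 -> filled
(146,-5): col outside [0, 146] -> not filled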